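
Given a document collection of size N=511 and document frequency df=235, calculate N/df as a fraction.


IDF ratio = N / df
= 511 / 235
= 511/235

511/235


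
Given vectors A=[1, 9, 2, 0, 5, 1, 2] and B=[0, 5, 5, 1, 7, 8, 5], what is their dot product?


Dot product = sum of element-wise products
A[0]*B[0] = 1*0 = 0
A[1]*B[1] = 9*5 = 45
A[2]*B[2] = 2*5 = 10
A[3]*B[3] = 0*1 = 0
A[4]*B[4] = 5*7 = 35
A[5]*B[5] = 1*8 = 8
A[6]*B[6] = 2*5 = 10
Sum = 0 + 45 + 10 + 0 + 35 + 8 + 10 = 108

108


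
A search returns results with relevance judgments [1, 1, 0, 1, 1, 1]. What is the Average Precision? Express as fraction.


Computing P@k for each relevant position:
Position 1: relevant, P@1 = 1/1 = 1
Position 2: relevant, P@2 = 2/2 = 1
Position 3: not relevant
Position 4: relevant, P@4 = 3/4 = 3/4
Position 5: relevant, P@5 = 4/5 = 4/5
Position 6: relevant, P@6 = 5/6 = 5/6
Sum of P@k = 1 + 1 + 3/4 + 4/5 + 5/6 = 263/60
AP = 263/60 / 5 = 263/300

263/300


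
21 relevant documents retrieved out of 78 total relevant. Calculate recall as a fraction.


Recall = retrieved_relevant / total_relevant
= 21 / 78
= 21 / (21 + 57)
= 7/26

7/26


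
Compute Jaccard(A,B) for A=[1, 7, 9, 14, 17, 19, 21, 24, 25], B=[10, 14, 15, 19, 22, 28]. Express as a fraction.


A intersect B = [14, 19]
|A intersect B| = 2
A union B = [1, 7, 9, 10, 14, 15, 17, 19, 21, 22, 24, 25, 28]
|A union B| = 13
Jaccard = 2/13 = 2/13

2/13


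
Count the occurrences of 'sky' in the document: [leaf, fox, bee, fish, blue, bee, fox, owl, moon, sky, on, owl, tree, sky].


Document has 14 words
Scanning for 'sky':
Found at positions: [9, 13]
Count = 2

2


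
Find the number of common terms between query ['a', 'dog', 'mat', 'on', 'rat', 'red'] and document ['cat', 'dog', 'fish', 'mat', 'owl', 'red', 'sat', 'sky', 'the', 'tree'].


Query terms: ['a', 'dog', 'mat', 'on', 'rat', 'red']
Document terms: ['cat', 'dog', 'fish', 'mat', 'owl', 'red', 'sat', 'sky', 'the', 'tree']
Common terms: ['dog', 'mat', 'red']
Overlap count = 3

3


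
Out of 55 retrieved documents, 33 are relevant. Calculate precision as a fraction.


Precision = relevant_retrieved / total_retrieved
= 33 / 55
= 33 / (33 + 22)
= 3/5

3/5


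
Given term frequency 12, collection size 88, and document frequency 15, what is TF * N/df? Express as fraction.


TF * (N/df)
= 12 * (88/15)
= 12 * 88/15
= 352/5

352/5


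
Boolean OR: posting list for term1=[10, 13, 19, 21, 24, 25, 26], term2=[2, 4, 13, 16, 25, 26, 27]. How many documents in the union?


Boolean OR: find union of posting lists
term1 docs: [10, 13, 19, 21, 24, 25, 26]
term2 docs: [2, 4, 13, 16, 25, 26, 27]
Union: [2, 4, 10, 13, 16, 19, 21, 24, 25, 26, 27]
|union| = 11

11


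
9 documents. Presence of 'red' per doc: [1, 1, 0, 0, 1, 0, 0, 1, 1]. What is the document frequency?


Checking each document for 'red':
Doc 1: present
Doc 2: present
Doc 3: absent
Doc 4: absent
Doc 5: present
Doc 6: absent
Doc 7: absent
Doc 8: present
Doc 9: present
df = sum of presences = 1 + 1 + 0 + 0 + 1 + 0 + 0 + 1 + 1 = 5

5


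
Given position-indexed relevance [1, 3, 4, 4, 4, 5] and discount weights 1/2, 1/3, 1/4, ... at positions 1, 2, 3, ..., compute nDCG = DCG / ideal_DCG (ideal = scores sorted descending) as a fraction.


Position discount weights w_i = 1/(i+1) for i=1..6:
Weights = [1/2, 1/3, 1/4, 1/5, 1/6, 1/7]
Actual relevance: [1, 3, 4, 4, 4, 5]
DCG = 1/2 + 3/3 + 4/4 + 4/5 + 4/6 + 5/7 = 983/210
Ideal relevance (sorted desc): [5, 4, 4, 4, 3, 1]
Ideal DCG = 5/2 + 4/3 + 4/4 + 4/5 + 3/6 + 1/7 = 659/105
nDCG = DCG / ideal_DCG = 983/210 / 659/105 = 983/1318

983/1318


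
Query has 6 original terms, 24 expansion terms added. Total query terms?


Original terms: 6
Expansion terms: 24
Total = 6 + 24 = 30

30


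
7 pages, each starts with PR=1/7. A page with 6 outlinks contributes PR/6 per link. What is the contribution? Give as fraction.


Initial PR = 1/7 = 1/7
Outlinks = 6
Contribution per link = PR / outlinks
= 1/7 / 6
= 1/42

1/42


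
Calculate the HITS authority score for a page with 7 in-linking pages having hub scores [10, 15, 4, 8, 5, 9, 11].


Authority = sum of hub scores of in-linkers
In-link 1: hub score = 10
In-link 2: hub score = 15
In-link 3: hub score = 4
In-link 4: hub score = 8
In-link 5: hub score = 5
In-link 6: hub score = 9
In-link 7: hub score = 11
Authority = 10 + 15 + 4 + 8 + 5 + 9 + 11 = 62

62


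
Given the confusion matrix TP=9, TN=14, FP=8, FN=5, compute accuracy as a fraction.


Accuracy = (TP + TN) / (TP + TN + FP + FN)
TP + TN = 9 + 14 = 23
Total = 9 + 14 + 8 + 5 = 36
Accuracy = 23 / 36 = 23/36

23/36


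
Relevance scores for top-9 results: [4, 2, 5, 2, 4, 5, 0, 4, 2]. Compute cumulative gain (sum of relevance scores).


Cumulative Gain = sum of relevance scores
Position 1: rel=4, running sum=4
Position 2: rel=2, running sum=6
Position 3: rel=5, running sum=11
Position 4: rel=2, running sum=13
Position 5: rel=4, running sum=17
Position 6: rel=5, running sum=22
Position 7: rel=0, running sum=22
Position 8: rel=4, running sum=26
Position 9: rel=2, running sum=28
CG = 28

28


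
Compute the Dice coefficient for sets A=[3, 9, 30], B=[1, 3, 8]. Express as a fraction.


A intersect B = [3]
|A intersect B| = 1
|A| = 3, |B| = 3
Dice = 2*1 / (3+3)
= 2 / 6 = 1/3

1/3


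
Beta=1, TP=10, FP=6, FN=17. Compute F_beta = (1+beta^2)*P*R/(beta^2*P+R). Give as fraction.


P = TP/(TP+FP) = 10/16 = 5/8
R = TP/(TP+FN) = 10/27 = 10/27
beta^2 = 1^2 = 1
(1 + beta^2) = 2
Numerator = (1+beta^2)*P*R = 25/54
Denominator = beta^2*P + R = 5/8 + 10/27 = 215/216
F_beta = 20/43

20/43


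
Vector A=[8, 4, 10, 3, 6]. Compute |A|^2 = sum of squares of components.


|A|^2 = sum of squared components
A[0]^2 = 8^2 = 64
A[1]^2 = 4^2 = 16
A[2]^2 = 10^2 = 100
A[3]^2 = 3^2 = 9
A[4]^2 = 6^2 = 36
Sum = 64 + 16 + 100 + 9 + 36 = 225

225


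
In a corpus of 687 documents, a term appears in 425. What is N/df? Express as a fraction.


IDF ratio = N / df
= 687 / 425
= 687/425

687/425


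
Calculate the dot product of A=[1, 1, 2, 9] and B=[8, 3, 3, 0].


Dot product = sum of element-wise products
A[0]*B[0] = 1*8 = 8
A[1]*B[1] = 1*3 = 3
A[2]*B[2] = 2*3 = 6
A[3]*B[3] = 9*0 = 0
Sum = 8 + 3 + 6 + 0 = 17

17


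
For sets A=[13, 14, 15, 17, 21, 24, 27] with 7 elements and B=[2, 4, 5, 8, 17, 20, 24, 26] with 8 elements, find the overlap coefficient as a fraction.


A intersect B = [17, 24]
|A intersect B| = 2
min(|A|, |B|) = min(7, 8) = 7
Overlap = 2 / 7 = 2/7

2/7


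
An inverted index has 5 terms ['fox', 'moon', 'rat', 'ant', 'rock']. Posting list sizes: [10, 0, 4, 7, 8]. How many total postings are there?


Summing posting list sizes:
'fox': 10 postings
'moon': 0 postings
'rat': 4 postings
'ant': 7 postings
'rock': 8 postings
Total = 10 + 0 + 4 + 7 + 8 = 29

29


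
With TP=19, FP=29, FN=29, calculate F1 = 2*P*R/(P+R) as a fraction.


F1 = 2 * P * R / (P + R)
P = TP/(TP+FP) = 19/48 = 19/48
R = TP/(TP+FN) = 19/48 = 19/48
2 * P * R = 2 * 19/48 * 19/48 = 361/1152
P + R = 19/48 + 19/48 = 19/24
F1 = 361/1152 / 19/24 = 19/48

19/48


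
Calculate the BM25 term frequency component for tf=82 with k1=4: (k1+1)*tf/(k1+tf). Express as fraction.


BM25 TF component = (k1+1)*tf / (k1+tf)
k1 = 4, tf = 82
Numerator = (4+1)*82 = 410
Denominator = 4 + 82 = 86
= 410/86 = 205/43

205/43


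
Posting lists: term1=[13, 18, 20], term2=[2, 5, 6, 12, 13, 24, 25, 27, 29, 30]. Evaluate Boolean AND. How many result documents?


Boolean AND: find intersection of posting lists
term1 docs: [13, 18, 20]
term2 docs: [2, 5, 6, 12, 13, 24, 25, 27, 29, 30]
Intersection: [13]
|intersection| = 1

1


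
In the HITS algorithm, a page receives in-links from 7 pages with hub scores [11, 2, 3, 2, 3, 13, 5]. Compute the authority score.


Authority = sum of hub scores of in-linkers
In-link 1: hub score = 11
In-link 2: hub score = 2
In-link 3: hub score = 3
In-link 4: hub score = 2
In-link 5: hub score = 3
In-link 6: hub score = 13
In-link 7: hub score = 5
Authority = 11 + 2 + 3 + 2 + 3 + 13 + 5 = 39

39


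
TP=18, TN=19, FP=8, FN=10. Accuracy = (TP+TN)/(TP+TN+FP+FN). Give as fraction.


Accuracy = (TP + TN) / (TP + TN + FP + FN)
TP + TN = 18 + 19 = 37
Total = 18 + 19 + 8 + 10 = 55
Accuracy = 37 / 55 = 37/55

37/55


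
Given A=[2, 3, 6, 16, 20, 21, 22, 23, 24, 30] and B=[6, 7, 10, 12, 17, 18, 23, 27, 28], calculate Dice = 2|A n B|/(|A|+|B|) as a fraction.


A intersect B = [6, 23]
|A intersect B| = 2
|A| = 10, |B| = 9
Dice = 2*2 / (10+9)
= 4 / 19 = 4/19

4/19


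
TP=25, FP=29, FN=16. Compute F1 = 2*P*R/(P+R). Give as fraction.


F1 = 2 * P * R / (P + R)
P = TP/(TP+FP) = 25/54 = 25/54
R = TP/(TP+FN) = 25/41 = 25/41
2 * P * R = 2 * 25/54 * 25/41 = 625/1107
P + R = 25/54 + 25/41 = 2375/2214
F1 = 625/1107 / 2375/2214 = 10/19

10/19


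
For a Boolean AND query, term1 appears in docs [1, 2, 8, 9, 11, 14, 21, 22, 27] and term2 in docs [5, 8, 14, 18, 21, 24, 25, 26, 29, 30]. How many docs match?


Boolean AND: find intersection of posting lists
term1 docs: [1, 2, 8, 9, 11, 14, 21, 22, 27]
term2 docs: [5, 8, 14, 18, 21, 24, 25, 26, 29, 30]
Intersection: [8, 14, 21]
|intersection| = 3

3


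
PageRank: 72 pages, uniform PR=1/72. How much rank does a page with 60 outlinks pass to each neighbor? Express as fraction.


Initial PR = 1/72 = 1/72
Outlinks = 60
Contribution per link = PR / outlinks
= 1/72 / 60
= 1/4320

1/4320


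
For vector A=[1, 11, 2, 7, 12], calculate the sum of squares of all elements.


|A|^2 = sum of squared components
A[0]^2 = 1^2 = 1
A[1]^2 = 11^2 = 121
A[2]^2 = 2^2 = 4
A[3]^2 = 7^2 = 49
A[4]^2 = 12^2 = 144
Sum = 1 + 121 + 4 + 49 + 144 = 319

319


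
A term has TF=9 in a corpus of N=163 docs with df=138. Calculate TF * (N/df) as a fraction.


TF * (N/df)
= 9 * (163/138)
= 9 * 163/138
= 489/46

489/46


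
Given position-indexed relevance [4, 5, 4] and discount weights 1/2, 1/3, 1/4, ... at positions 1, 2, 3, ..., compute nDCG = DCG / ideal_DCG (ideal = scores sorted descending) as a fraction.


Position discount weights w_i = 1/(i+1) for i=1..3:
Weights = [1/2, 1/3, 1/4]
Actual relevance: [4, 5, 4]
DCG = 4/2 + 5/3 + 4/4 = 14/3
Ideal relevance (sorted desc): [5, 4, 4]
Ideal DCG = 5/2 + 4/3 + 4/4 = 29/6
nDCG = DCG / ideal_DCG = 14/3 / 29/6 = 28/29

28/29


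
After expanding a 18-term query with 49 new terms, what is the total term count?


Original terms: 18
Expansion terms: 49
Total = 18 + 49 = 67

67


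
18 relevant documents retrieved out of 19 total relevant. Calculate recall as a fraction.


Recall = retrieved_relevant / total_relevant
= 18 / 19
= 18 / (18 + 1)
= 18/19

18/19


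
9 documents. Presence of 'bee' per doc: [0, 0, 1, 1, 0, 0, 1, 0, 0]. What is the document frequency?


Checking each document for 'bee':
Doc 1: absent
Doc 2: absent
Doc 3: present
Doc 4: present
Doc 5: absent
Doc 6: absent
Doc 7: present
Doc 8: absent
Doc 9: absent
df = sum of presences = 0 + 0 + 1 + 1 + 0 + 0 + 1 + 0 + 0 = 3

3


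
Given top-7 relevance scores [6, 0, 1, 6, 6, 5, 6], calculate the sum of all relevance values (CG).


Cumulative Gain = sum of relevance scores
Position 1: rel=6, running sum=6
Position 2: rel=0, running sum=6
Position 3: rel=1, running sum=7
Position 4: rel=6, running sum=13
Position 5: rel=6, running sum=19
Position 6: rel=5, running sum=24
Position 7: rel=6, running sum=30
CG = 30

30


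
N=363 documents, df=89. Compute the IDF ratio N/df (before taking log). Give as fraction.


IDF ratio = N / df
= 363 / 89
= 363/89

363/89


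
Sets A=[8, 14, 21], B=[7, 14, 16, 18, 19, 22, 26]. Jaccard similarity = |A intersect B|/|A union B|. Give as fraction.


A intersect B = [14]
|A intersect B| = 1
A union B = [7, 8, 14, 16, 18, 19, 21, 22, 26]
|A union B| = 9
Jaccard = 1/9 = 1/9

1/9


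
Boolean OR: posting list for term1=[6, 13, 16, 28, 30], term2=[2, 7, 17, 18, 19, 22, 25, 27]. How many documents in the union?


Boolean OR: find union of posting lists
term1 docs: [6, 13, 16, 28, 30]
term2 docs: [2, 7, 17, 18, 19, 22, 25, 27]
Union: [2, 6, 7, 13, 16, 17, 18, 19, 22, 25, 27, 28, 30]
|union| = 13

13


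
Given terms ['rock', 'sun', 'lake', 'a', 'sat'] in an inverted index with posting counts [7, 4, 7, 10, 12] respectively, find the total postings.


Summing posting list sizes:
'rock': 7 postings
'sun': 4 postings
'lake': 7 postings
'a': 10 postings
'sat': 12 postings
Total = 7 + 4 + 7 + 10 + 12 = 40

40


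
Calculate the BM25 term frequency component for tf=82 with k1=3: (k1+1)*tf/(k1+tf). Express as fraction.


BM25 TF component = (k1+1)*tf / (k1+tf)
k1 = 3, tf = 82
Numerator = (3+1)*82 = 328
Denominator = 3 + 82 = 85
= 328/85 = 328/85

328/85


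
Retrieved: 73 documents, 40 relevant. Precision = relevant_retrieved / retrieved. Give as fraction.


Precision = relevant_retrieved / total_retrieved
= 40 / 73
= 40 / (40 + 33)
= 40/73

40/73


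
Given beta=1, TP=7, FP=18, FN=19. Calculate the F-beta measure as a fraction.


P = TP/(TP+FP) = 7/25 = 7/25
R = TP/(TP+FN) = 7/26 = 7/26
beta^2 = 1^2 = 1
(1 + beta^2) = 2
Numerator = (1+beta^2)*P*R = 49/325
Denominator = beta^2*P + R = 7/25 + 7/26 = 357/650
F_beta = 14/51

14/51


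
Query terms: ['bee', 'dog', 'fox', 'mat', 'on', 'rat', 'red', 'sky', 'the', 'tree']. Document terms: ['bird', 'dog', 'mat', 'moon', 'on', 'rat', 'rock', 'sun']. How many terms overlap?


Query terms: ['bee', 'dog', 'fox', 'mat', 'on', 'rat', 'red', 'sky', 'the', 'tree']
Document terms: ['bird', 'dog', 'mat', 'moon', 'on', 'rat', 'rock', 'sun']
Common terms: ['dog', 'mat', 'on', 'rat']
Overlap count = 4

4


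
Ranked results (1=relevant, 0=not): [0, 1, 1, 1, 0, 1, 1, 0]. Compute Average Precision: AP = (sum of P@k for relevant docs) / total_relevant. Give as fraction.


Computing P@k for each relevant position:
Position 1: not relevant
Position 2: relevant, P@2 = 1/2 = 1/2
Position 3: relevant, P@3 = 2/3 = 2/3
Position 4: relevant, P@4 = 3/4 = 3/4
Position 5: not relevant
Position 6: relevant, P@6 = 4/6 = 2/3
Position 7: relevant, P@7 = 5/7 = 5/7
Position 8: not relevant
Sum of P@k = 1/2 + 2/3 + 3/4 + 2/3 + 5/7 = 277/84
AP = 277/84 / 5 = 277/420

277/420


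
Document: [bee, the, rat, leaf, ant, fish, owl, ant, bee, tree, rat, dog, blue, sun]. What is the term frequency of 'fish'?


Document has 14 words
Scanning for 'fish':
Found at positions: [5]
Count = 1

1


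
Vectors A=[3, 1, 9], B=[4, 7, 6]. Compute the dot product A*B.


Dot product = sum of element-wise products
A[0]*B[0] = 3*4 = 12
A[1]*B[1] = 1*7 = 7
A[2]*B[2] = 9*6 = 54
Sum = 12 + 7 + 54 = 73

73


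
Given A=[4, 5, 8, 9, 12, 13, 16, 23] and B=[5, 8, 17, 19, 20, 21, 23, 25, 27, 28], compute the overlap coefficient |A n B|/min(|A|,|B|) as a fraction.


A intersect B = [5, 8, 23]
|A intersect B| = 3
min(|A|, |B|) = min(8, 10) = 8
Overlap = 3 / 8 = 3/8

3/8


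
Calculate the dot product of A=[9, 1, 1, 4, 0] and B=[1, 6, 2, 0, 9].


Dot product = sum of element-wise products
A[0]*B[0] = 9*1 = 9
A[1]*B[1] = 1*6 = 6
A[2]*B[2] = 1*2 = 2
A[3]*B[3] = 4*0 = 0
A[4]*B[4] = 0*9 = 0
Sum = 9 + 6 + 2 + 0 + 0 = 17

17


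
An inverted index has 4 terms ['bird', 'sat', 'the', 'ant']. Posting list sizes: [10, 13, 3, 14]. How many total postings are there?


Summing posting list sizes:
'bird': 10 postings
'sat': 13 postings
'the': 3 postings
'ant': 14 postings
Total = 10 + 13 + 3 + 14 = 40

40


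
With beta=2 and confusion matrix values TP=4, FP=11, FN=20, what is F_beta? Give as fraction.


P = TP/(TP+FP) = 4/15 = 4/15
R = TP/(TP+FN) = 4/24 = 1/6
beta^2 = 2^2 = 4
(1 + beta^2) = 5
Numerator = (1+beta^2)*P*R = 2/9
Denominator = beta^2*P + R = 16/15 + 1/6 = 37/30
F_beta = 20/111

20/111


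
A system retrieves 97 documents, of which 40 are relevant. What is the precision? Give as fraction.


Precision = relevant_retrieved / total_retrieved
= 40 / 97
= 40 / (40 + 57)
= 40/97

40/97


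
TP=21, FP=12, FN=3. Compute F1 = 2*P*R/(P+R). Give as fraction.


F1 = 2 * P * R / (P + R)
P = TP/(TP+FP) = 21/33 = 7/11
R = TP/(TP+FN) = 21/24 = 7/8
2 * P * R = 2 * 7/11 * 7/8 = 49/44
P + R = 7/11 + 7/8 = 133/88
F1 = 49/44 / 133/88 = 14/19

14/19


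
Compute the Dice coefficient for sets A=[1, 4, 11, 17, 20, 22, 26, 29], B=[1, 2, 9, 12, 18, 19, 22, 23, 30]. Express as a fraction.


A intersect B = [1, 22]
|A intersect B| = 2
|A| = 8, |B| = 9
Dice = 2*2 / (8+9)
= 4 / 17 = 4/17

4/17


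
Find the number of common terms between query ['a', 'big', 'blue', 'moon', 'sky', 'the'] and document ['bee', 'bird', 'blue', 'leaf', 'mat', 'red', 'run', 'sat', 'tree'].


Query terms: ['a', 'big', 'blue', 'moon', 'sky', 'the']
Document terms: ['bee', 'bird', 'blue', 'leaf', 'mat', 'red', 'run', 'sat', 'tree']
Common terms: ['blue']
Overlap count = 1

1


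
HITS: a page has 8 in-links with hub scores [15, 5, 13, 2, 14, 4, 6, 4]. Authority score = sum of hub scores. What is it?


Authority = sum of hub scores of in-linkers
In-link 1: hub score = 15
In-link 2: hub score = 5
In-link 3: hub score = 13
In-link 4: hub score = 2
In-link 5: hub score = 14
In-link 6: hub score = 4
In-link 7: hub score = 6
In-link 8: hub score = 4
Authority = 15 + 5 + 13 + 2 + 14 + 4 + 6 + 4 = 63

63


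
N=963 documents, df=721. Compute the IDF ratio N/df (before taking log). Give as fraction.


IDF ratio = N / df
= 963 / 721
= 963/721

963/721


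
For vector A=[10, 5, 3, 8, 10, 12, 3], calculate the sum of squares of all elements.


|A|^2 = sum of squared components
A[0]^2 = 10^2 = 100
A[1]^2 = 5^2 = 25
A[2]^2 = 3^2 = 9
A[3]^2 = 8^2 = 64
A[4]^2 = 10^2 = 100
A[5]^2 = 12^2 = 144
A[6]^2 = 3^2 = 9
Sum = 100 + 25 + 9 + 64 + 100 + 144 + 9 = 451

451


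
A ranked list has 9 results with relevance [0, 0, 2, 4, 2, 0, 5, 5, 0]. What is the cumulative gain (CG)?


Cumulative Gain = sum of relevance scores
Position 1: rel=0, running sum=0
Position 2: rel=0, running sum=0
Position 3: rel=2, running sum=2
Position 4: rel=4, running sum=6
Position 5: rel=2, running sum=8
Position 6: rel=0, running sum=8
Position 7: rel=5, running sum=13
Position 8: rel=5, running sum=18
Position 9: rel=0, running sum=18
CG = 18

18


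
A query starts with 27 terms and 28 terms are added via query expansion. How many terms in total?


Original terms: 27
Expansion terms: 28
Total = 27 + 28 = 55

55


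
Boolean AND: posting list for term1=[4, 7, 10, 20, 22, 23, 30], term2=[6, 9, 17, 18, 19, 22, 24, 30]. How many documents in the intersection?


Boolean AND: find intersection of posting lists
term1 docs: [4, 7, 10, 20, 22, 23, 30]
term2 docs: [6, 9, 17, 18, 19, 22, 24, 30]
Intersection: [22, 30]
|intersection| = 2

2


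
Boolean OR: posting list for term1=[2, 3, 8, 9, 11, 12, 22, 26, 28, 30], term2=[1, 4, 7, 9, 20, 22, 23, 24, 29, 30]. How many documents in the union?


Boolean OR: find union of posting lists
term1 docs: [2, 3, 8, 9, 11, 12, 22, 26, 28, 30]
term2 docs: [1, 4, 7, 9, 20, 22, 23, 24, 29, 30]
Union: [1, 2, 3, 4, 7, 8, 9, 11, 12, 20, 22, 23, 24, 26, 28, 29, 30]
|union| = 17

17


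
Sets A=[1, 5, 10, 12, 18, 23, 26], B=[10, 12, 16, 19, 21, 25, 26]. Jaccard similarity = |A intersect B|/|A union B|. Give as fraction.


A intersect B = [10, 12, 26]
|A intersect B| = 3
A union B = [1, 5, 10, 12, 16, 18, 19, 21, 23, 25, 26]
|A union B| = 11
Jaccard = 3/11 = 3/11

3/11


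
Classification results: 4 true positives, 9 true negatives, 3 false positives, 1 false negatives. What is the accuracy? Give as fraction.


Accuracy = (TP + TN) / (TP + TN + FP + FN)
TP + TN = 4 + 9 = 13
Total = 4 + 9 + 3 + 1 = 17
Accuracy = 13 / 17 = 13/17

13/17


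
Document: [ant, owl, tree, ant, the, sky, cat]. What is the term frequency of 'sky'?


Document has 7 words
Scanning for 'sky':
Found at positions: [5]
Count = 1

1


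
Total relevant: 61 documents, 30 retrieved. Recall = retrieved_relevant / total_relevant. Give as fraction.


Recall = retrieved_relevant / total_relevant
= 30 / 61
= 30 / (30 + 31)
= 30/61

30/61


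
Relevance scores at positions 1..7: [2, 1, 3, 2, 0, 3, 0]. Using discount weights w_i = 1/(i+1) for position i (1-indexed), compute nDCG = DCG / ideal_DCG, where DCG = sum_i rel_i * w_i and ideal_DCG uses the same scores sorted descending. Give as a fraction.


Position discount weights w_i = 1/(i+1) for i=1..7:
Weights = [1/2, 1/3, 1/4, 1/5, 1/6, 1/7, 1/8]
Actual relevance: [2, 1, 3, 2, 0, 3, 0]
DCG = 2/2 + 1/3 + 3/4 + 2/5 + 0/6 + 3/7 + 0/8 = 1223/420
Ideal relevance (sorted desc): [3, 3, 2, 2, 1, 0, 0]
Ideal DCG = 3/2 + 3/3 + 2/4 + 2/5 + 1/6 + 0/7 + 0/8 = 107/30
nDCG = DCG / ideal_DCG = 1223/420 / 107/30 = 1223/1498

1223/1498


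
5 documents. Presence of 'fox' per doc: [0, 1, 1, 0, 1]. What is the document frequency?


Checking each document for 'fox':
Doc 1: absent
Doc 2: present
Doc 3: present
Doc 4: absent
Doc 5: present
df = sum of presences = 0 + 1 + 1 + 0 + 1 = 3

3


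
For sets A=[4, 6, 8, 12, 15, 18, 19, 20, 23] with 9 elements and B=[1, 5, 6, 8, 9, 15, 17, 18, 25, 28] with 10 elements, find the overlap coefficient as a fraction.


A intersect B = [6, 8, 15, 18]
|A intersect B| = 4
min(|A|, |B|) = min(9, 10) = 9
Overlap = 4 / 9 = 4/9

4/9


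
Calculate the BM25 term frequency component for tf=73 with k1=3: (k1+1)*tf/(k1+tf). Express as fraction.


BM25 TF component = (k1+1)*tf / (k1+tf)
k1 = 3, tf = 73
Numerator = (3+1)*73 = 292
Denominator = 3 + 73 = 76
= 292/76 = 73/19

73/19


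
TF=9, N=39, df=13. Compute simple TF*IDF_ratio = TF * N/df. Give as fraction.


TF * (N/df)
= 9 * (39/13)
= 9 * 3
= 27

27


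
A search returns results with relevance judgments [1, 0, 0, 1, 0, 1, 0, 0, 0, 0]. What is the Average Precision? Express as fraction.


Computing P@k for each relevant position:
Position 1: relevant, P@1 = 1/1 = 1
Position 2: not relevant
Position 3: not relevant
Position 4: relevant, P@4 = 2/4 = 1/2
Position 5: not relevant
Position 6: relevant, P@6 = 3/6 = 1/2
Position 7: not relevant
Position 8: not relevant
Position 9: not relevant
Position 10: not relevant
Sum of P@k = 1 + 1/2 + 1/2 = 2
AP = 2 / 3 = 2/3

2/3


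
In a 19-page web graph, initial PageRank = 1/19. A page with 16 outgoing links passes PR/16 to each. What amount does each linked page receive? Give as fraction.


Initial PR = 1/19 = 1/19
Outlinks = 16
Contribution per link = PR / outlinks
= 1/19 / 16
= 1/304

1/304


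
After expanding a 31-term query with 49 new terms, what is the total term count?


Original terms: 31
Expansion terms: 49
Total = 31 + 49 = 80

80


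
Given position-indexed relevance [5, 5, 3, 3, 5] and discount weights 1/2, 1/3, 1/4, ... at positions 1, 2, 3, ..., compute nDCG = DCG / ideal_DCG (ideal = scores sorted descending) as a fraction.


Position discount weights w_i = 1/(i+1) for i=1..5:
Weights = [1/2, 1/3, 1/4, 1/5, 1/6]
Actual relevance: [5, 5, 3, 3, 5]
DCG = 5/2 + 5/3 + 3/4 + 3/5 + 5/6 = 127/20
Ideal relevance (sorted desc): [5, 5, 5, 3, 3]
Ideal DCG = 5/2 + 5/3 + 5/4 + 3/5 + 3/6 = 391/60
nDCG = DCG / ideal_DCG = 127/20 / 391/60 = 381/391

381/391


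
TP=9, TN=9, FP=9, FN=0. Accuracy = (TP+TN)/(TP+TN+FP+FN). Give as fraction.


Accuracy = (TP + TN) / (TP + TN + FP + FN)
TP + TN = 9 + 9 = 18
Total = 9 + 9 + 9 + 0 = 27
Accuracy = 18 / 27 = 2/3

2/3


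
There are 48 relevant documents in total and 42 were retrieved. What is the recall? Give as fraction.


Recall = retrieved_relevant / total_relevant
= 42 / 48
= 42 / (42 + 6)
= 7/8

7/8


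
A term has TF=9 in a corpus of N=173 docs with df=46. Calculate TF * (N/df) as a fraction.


TF * (N/df)
= 9 * (173/46)
= 9 * 173/46
= 1557/46

1557/46


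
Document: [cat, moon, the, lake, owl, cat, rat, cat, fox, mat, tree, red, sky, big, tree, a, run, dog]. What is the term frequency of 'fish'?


Document has 18 words
Scanning for 'fish':
Term not found in document
Count = 0

0


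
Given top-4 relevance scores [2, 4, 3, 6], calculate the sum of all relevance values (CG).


Cumulative Gain = sum of relevance scores
Position 1: rel=2, running sum=2
Position 2: rel=4, running sum=6
Position 3: rel=3, running sum=9
Position 4: rel=6, running sum=15
CG = 15

15


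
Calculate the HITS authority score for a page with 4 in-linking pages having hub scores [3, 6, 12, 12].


Authority = sum of hub scores of in-linkers
In-link 1: hub score = 3
In-link 2: hub score = 6
In-link 3: hub score = 12
In-link 4: hub score = 12
Authority = 3 + 6 + 12 + 12 = 33

33


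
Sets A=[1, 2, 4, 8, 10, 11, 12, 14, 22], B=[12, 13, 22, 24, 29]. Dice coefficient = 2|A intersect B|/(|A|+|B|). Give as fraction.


A intersect B = [12, 22]
|A intersect B| = 2
|A| = 9, |B| = 5
Dice = 2*2 / (9+5)
= 4 / 14 = 2/7

2/7


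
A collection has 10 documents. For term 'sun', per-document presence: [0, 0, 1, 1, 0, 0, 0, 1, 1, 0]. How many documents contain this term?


Checking each document for 'sun':
Doc 1: absent
Doc 2: absent
Doc 3: present
Doc 4: present
Doc 5: absent
Doc 6: absent
Doc 7: absent
Doc 8: present
Doc 9: present
Doc 10: absent
df = sum of presences = 0 + 0 + 1 + 1 + 0 + 0 + 0 + 1 + 1 + 0 = 4

4


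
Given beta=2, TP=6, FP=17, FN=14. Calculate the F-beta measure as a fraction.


P = TP/(TP+FP) = 6/23 = 6/23
R = TP/(TP+FN) = 6/20 = 3/10
beta^2 = 2^2 = 4
(1 + beta^2) = 5
Numerator = (1+beta^2)*P*R = 9/23
Denominator = beta^2*P + R = 24/23 + 3/10 = 309/230
F_beta = 30/103

30/103


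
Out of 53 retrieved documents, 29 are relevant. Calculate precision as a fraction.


Precision = relevant_retrieved / total_retrieved
= 29 / 53
= 29 / (29 + 24)
= 29/53

29/53


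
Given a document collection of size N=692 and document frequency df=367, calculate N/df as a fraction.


IDF ratio = N / df
= 692 / 367
= 692/367

692/367


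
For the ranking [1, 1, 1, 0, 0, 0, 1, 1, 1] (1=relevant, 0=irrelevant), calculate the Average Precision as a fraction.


Computing P@k for each relevant position:
Position 1: relevant, P@1 = 1/1 = 1
Position 2: relevant, P@2 = 2/2 = 1
Position 3: relevant, P@3 = 3/3 = 1
Position 4: not relevant
Position 5: not relevant
Position 6: not relevant
Position 7: relevant, P@7 = 4/7 = 4/7
Position 8: relevant, P@8 = 5/8 = 5/8
Position 9: relevant, P@9 = 6/9 = 2/3
Sum of P@k = 1 + 1 + 1 + 4/7 + 5/8 + 2/3 = 817/168
AP = 817/168 / 6 = 817/1008

817/1008


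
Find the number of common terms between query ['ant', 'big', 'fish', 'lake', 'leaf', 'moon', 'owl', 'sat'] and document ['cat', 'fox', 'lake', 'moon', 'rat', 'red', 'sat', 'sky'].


Query terms: ['ant', 'big', 'fish', 'lake', 'leaf', 'moon', 'owl', 'sat']
Document terms: ['cat', 'fox', 'lake', 'moon', 'rat', 'red', 'sat', 'sky']
Common terms: ['lake', 'moon', 'sat']
Overlap count = 3

3


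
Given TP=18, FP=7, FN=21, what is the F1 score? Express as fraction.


F1 = 2 * P * R / (P + R)
P = TP/(TP+FP) = 18/25 = 18/25
R = TP/(TP+FN) = 18/39 = 6/13
2 * P * R = 2 * 18/25 * 6/13 = 216/325
P + R = 18/25 + 6/13 = 384/325
F1 = 216/325 / 384/325 = 9/16

9/16


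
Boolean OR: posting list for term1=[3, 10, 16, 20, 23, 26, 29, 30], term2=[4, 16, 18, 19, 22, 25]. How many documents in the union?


Boolean OR: find union of posting lists
term1 docs: [3, 10, 16, 20, 23, 26, 29, 30]
term2 docs: [4, 16, 18, 19, 22, 25]
Union: [3, 4, 10, 16, 18, 19, 20, 22, 23, 25, 26, 29, 30]
|union| = 13

13


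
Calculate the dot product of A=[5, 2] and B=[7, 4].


Dot product = sum of element-wise products
A[0]*B[0] = 5*7 = 35
A[1]*B[1] = 2*4 = 8
Sum = 35 + 8 = 43

43


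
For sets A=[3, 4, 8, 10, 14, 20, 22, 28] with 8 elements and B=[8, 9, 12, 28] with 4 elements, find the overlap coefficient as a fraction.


A intersect B = [8, 28]
|A intersect B| = 2
min(|A|, |B|) = min(8, 4) = 4
Overlap = 2 / 4 = 1/2

1/2


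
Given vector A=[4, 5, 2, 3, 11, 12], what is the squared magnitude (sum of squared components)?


|A|^2 = sum of squared components
A[0]^2 = 4^2 = 16
A[1]^2 = 5^2 = 25
A[2]^2 = 2^2 = 4
A[3]^2 = 3^2 = 9
A[4]^2 = 11^2 = 121
A[5]^2 = 12^2 = 144
Sum = 16 + 25 + 4 + 9 + 121 + 144 = 319

319


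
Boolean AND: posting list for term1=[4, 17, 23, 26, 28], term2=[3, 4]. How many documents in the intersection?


Boolean AND: find intersection of posting lists
term1 docs: [4, 17, 23, 26, 28]
term2 docs: [3, 4]
Intersection: [4]
|intersection| = 1

1


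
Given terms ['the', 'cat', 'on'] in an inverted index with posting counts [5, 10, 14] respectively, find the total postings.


Summing posting list sizes:
'the': 5 postings
'cat': 10 postings
'on': 14 postings
Total = 5 + 10 + 14 = 29

29


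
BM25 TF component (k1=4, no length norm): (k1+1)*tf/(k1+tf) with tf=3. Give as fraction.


BM25 TF component = (k1+1)*tf / (k1+tf)
k1 = 4, tf = 3
Numerator = (4+1)*3 = 15
Denominator = 4 + 3 = 7
= 15/7 = 15/7

15/7


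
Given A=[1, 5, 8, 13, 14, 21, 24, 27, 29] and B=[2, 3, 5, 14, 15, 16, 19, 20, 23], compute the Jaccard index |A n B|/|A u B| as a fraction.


A intersect B = [5, 14]
|A intersect B| = 2
A union B = [1, 2, 3, 5, 8, 13, 14, 15, 16, 19, 20, 21, 23, 24, 27, 29]
|A union B| = 16
Jaccard = 2/16 = 1/8

1/8


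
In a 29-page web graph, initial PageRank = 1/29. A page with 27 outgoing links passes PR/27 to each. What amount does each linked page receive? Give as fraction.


Initial PR = 1/29 = 1/29
Outlinks = 27
Contribution per link = PR / outlinks
= 1/29 / 27
= 1/783

1/783


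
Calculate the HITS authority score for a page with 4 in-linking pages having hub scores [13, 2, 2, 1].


Authority = sum of hub scores of in-linkers
In-link 1: hub score = 13
In-link 2: hub score = 2
In-link 3: hub score = 2
In-link 4: hub score = 1
Authority = 13 + 2 + 2 + 1 = 18

18


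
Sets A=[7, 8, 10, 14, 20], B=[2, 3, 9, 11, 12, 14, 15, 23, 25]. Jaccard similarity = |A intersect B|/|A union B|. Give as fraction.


A intersect B = [14]
|A intersect B| = 1
A union B = [2, 3, 7, 8, 9, 10, 11, 12, 14, 15, 20, 23, 25]
|A union B| = 13
Jaccard = 1/13 = 1/13

1/13


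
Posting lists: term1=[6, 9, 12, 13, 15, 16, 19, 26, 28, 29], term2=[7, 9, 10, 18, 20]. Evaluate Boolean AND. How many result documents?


Boolean AND: find intersection of posting lists
term1 docs: [6, 9, 12, 13, 15, 16, 19, 26, 28, 29]
term2 docs: [7, 9, 10, 18, 20]
Intersection: [9]
|intersection| = 1

1


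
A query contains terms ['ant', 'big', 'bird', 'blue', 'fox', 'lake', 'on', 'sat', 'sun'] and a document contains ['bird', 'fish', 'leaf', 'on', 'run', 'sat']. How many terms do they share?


Query terms: ['ant', 'big', 'bird', 'blue', 'fox', 'lake', 'on', 'sat', 'sun']
Document terms: ['bird', 'fish', 'leaf', 'on', 'run', 'sat']
Common terms: ['bird', 'on', 'sat']
Overlap count = 3

3


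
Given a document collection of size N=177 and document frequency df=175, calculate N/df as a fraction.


IDF ratio = N / df
= 177 / 175
= 177/175

177/175


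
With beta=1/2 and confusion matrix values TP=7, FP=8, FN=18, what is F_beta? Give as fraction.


P = TP/(TP+FP) = 7/15 = 7/15
R = TP/(TP+FN) = 7/25 = 7/25
beta^2 = 1/2^2 = 1/4
(1 + beta^2) = 5/4
Numerator = (1+beta^2)*P*R = 49/300
Denominator = beta^2*P + R = 7/60 + 7/25 = 119/300
F_beta = 7/17

7/17


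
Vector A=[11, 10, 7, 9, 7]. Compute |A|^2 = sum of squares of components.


|A|^2 = sum of squared components
A[0]^2 = 11^2 = 121
A[1]^2 = 10^2 = 100
A[2]^2 = 7^2 = 49
A[3]^2 = 9^2 = 81
A[4]^2 = 7^2 = 49
Sum = 121 + 100 + 49 + 81 + 49 = 400

400


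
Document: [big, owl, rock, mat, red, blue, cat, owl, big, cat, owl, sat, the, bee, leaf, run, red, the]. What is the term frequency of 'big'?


Document has 18 words
Scanning for 'big':
Found at positions: [0, 8]
Count = 2

2


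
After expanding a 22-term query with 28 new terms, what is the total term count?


Original terms: 22
Expansion terms: 28
Total = 22 + 28 = 50

50


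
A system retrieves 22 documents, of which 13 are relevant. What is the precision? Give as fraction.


Precision = relevant_retrieved / total_retrieved
= 13 / 22
= 13 / (13 + 9)
= 13/22

13/22


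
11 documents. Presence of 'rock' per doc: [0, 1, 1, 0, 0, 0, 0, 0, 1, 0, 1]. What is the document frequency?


Checking each document for 'rock':
Doc 1: absent
Doc 2: present
Doc 3: present
Doc 4: absent
Doc 5: absent
Doc 6: absent
Doc 7: absent
Doc 8: absent
Doc 9: present
Doc 10: absent
Doc 11: present
df = sum of presences = 0 + 1 + 1 + 0 + 0 + 0 + 0 + 0 + 1 + 0 + 1 = 4

4


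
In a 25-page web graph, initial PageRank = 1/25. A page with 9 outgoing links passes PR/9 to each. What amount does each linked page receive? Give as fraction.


Initial PR = 1/25 = 1/25
Outlinks = 9
Contribution per link = PR / outlinks
= 1/25 / 9
= 1/225

1/225


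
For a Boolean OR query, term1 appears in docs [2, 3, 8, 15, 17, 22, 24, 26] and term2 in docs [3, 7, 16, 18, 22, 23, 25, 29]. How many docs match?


Boolean OR: find union of posting lists
term1 docs: [2, 3, 8, 15, 17, 22, 24, 26]
term2 docs: [3, 7, 16, 18, 22, 23, 25, 29]
Union: [2, 3, 7, 8, 15, 16, 17, 18, 22, 23, 24, 25, 26, 29]
|union| = 14

14


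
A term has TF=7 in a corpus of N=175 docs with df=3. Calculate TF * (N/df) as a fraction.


TF * (N/df)
= 7 * (175/3)
= 7 * 175/3
= 1225/3

1225/3


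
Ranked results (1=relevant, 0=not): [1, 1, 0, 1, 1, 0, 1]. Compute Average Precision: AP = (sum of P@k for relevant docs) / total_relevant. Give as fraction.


Computing P@k for each relevant position:
Position 1: relevant, P@1 = 1/1 = 1
Position 2: relevant, P@2 = 2/2 = 1
Position 3: not relevant
Position 4: relevant, P@4 = 3/4 = 3/4
Position 5: relevant, P@5 = 4/5 = 4/5
Position 6: not relevant
Position 7: relevant, P@7 = 5/7 = 5/7
Sum of P@k = 1 + 1 + 3/4 + 4/5 + 5/7 = 597/140
AP = 597/140 / 5 = 597/700

597/700


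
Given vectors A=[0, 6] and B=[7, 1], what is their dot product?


Dot product = sum of element-wise products
A[0]*B[0] = 0*7 = 0
A[1]*B[1] = 6*1 = 6
Sum = 0 + 6 = 6

6


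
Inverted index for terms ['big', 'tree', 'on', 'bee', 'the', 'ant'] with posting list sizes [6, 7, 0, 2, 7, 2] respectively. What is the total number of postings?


Summing posting list sizes:
'big': 6 postings
'tree': 7 postings
'on': 0 postings
'bee': 2 postings
'the': 7 postings
'ant': 2 postings
Total = 6 + 7 + 0 + 2 + 7 + 2 = 24

24


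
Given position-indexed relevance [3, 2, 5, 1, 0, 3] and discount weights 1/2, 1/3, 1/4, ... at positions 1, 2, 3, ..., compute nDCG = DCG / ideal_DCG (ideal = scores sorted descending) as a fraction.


Position discount weights w_i = 1/(i+1) for i=1..6:
Weights = [1/2, 1/3, 1/4, 1/5, 1/6, 1/7]
Actual relevance: [3, 2, 5, 1, 0, 3]
DCG = 3/2 + 2/3 + 5/4 + 1/5 + 0/6 + 3/7 = 1699/420
Ideal relevance (sorted desc): [5, 3, 3, 2, 1, 0]
Ideal DCG = 5/2 + 3/3 + 3/4 + 2/5 + 1/6 + 0/7 = 289/60
nDCG = DCG / ideal_DCG = 1699/420 / 289/60 = 1699/2023

1699/2023


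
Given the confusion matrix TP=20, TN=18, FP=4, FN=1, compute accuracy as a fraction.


Accuracy = (TP + TN) / (TP + TN + FP + FN)
TP + TN = 20 + 18 = 38
Total = 20 + 18 + 4 + 1 = 43
Accuracy = 38 / 43 = 38/43

38/43


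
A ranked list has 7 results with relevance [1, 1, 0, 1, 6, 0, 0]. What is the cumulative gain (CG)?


Cumulative Gain = sum of relevance scores
Position 1: rel=1, running sum=1
Position 2: rel=1, running sum=2
Position 3: rel=0, running sum=2
Position 4: rel=1, running sum=3
Position 5: rel=6, running sum=9
Position 6: rel=0, running sum=9
Position 7: rel=0, running sum=9
CG = 9

9


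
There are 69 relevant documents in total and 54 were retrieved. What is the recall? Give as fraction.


Recall = retrieved_relevant / total_relevant
= 54 / 69
= 54 / (54 + 15)
= 18/23

18/23


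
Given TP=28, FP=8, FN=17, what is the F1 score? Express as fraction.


F1 = 2 * P * R / (P + R)
P = TP/(TP+FP) = 28/36 = 7/9
R = TP/(TP+FN) = 28/45 = 28/45
2 * P * R = 2 * 7/9 * 28/45 = 392/405
P + R = 7/9 + 28/45 = 7/5
F1 = 392/405 / 7/5 = 56/81

56/81


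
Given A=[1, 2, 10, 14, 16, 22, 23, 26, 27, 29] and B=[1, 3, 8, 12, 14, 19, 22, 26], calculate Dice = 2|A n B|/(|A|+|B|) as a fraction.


A intersect B = [1, 14, 22, 26]
|A intersect B| = 4
|A| = 10, |B| = 8
Dice = 2*4 / (10+8)
= 8 / 18 = 4/9

4/9


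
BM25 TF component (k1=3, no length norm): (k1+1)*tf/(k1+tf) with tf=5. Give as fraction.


BM25 TF component = (k1+1)*tf / (k1+tf)
k1 = 3, tf = 5
Numerator = (3+1)*5 = 20
Denominator = 3 + 5 = 8
= 20/8 = 5/2

5/2


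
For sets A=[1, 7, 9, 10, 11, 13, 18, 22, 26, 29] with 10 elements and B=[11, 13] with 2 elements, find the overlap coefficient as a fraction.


A intersect B = [11, 13]
|A intersect B| = 2
min(|A|, |B|) = min(10, 2) = 2
Overlap = 2 / 2 = 1

1


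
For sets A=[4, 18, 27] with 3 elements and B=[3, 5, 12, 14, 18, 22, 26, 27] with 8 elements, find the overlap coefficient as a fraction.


A intersect B = [18, 27]
|A intersect B| = 2
min(|A|, |B|) = min(3, 8) = 3
Overlap = 2 / 3 = 2/3

2/3


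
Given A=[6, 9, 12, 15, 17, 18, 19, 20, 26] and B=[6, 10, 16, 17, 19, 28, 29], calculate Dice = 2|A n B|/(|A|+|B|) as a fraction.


A intersect B = [6, 17, 19]
|A intersect B| = 3
|A| = 9, |B| = 7
Dice = 2*3 / (9+7)
= 6 / 16 = 3/8

3/8


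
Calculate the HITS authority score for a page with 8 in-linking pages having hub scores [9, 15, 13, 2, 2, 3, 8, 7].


Authority = sum of hub scores of in-linkers
In-link 1: hub score = 9
In-link 2: hub score = 15
In-link 3: hub score = 13
In-link 4: hub score = 2
In-link 5: hub score = 2
In-link 6: hub score = 3
In-link 7: hub score = 8
In-link 8: hub score = 7
Authority = 9 + 15 + 13 + 2 + 2 + 3 + 8 + 7 = 59

59


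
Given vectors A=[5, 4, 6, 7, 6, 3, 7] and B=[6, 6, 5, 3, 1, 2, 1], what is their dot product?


Dot product = sum of element-wise products
A[0]*B[0] = 5*6 = 30
A[1]*B[1] = 4*6 = 24
A[2]*B[2] = 6*5 = 30
A[3]*B[3] = 7*3 = 21
A[4]*B[4] = 6*1 = 6
A[5]*B[5] = 3*2 = 6
A[6]*B[6] = 7*1 = 7
Sum = 30 + 24 + 30 + 21 + 6 + 6 + 7 = 124

124


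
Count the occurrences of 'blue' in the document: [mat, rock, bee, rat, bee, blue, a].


Document has 7 words
Scanning for 'blue':
Found at positions: [5]
Count = 1

1


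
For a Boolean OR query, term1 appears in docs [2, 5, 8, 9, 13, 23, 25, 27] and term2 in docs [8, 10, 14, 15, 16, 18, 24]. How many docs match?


Boolean OR: find union of posting lists
term1 docs: [2, 5, 8, 9, 13, 23, 25, 27]
term2 docs: [8, 10, 14, 15, 16, 18, 24]
Union: [2, 5, 8, 9, 10, 13, 14, 15, 16, 18, 23, 24, 25, 27]
|union| = 14

14


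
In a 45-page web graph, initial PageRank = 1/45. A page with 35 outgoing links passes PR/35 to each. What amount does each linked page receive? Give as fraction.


Initial PR = 1/45 = 1/45
Outlinks = 35
Contribution per link = PR / outlinks
= 1/45 / 35
= 1/1575

1/1575


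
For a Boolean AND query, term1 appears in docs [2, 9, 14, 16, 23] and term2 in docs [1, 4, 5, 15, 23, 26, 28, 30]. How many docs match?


Boolean AND: find intersection of posting lists
term1 docs: [2, 9, 14, 16, 23]
term2 docs: [1, 4, 5, 15, 23, 26, 28, 30]
Intersection: [23]
|intersection| = 1

1


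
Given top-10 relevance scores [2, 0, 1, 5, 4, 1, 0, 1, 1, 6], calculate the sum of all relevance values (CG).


Cumulative Gain = sum of relevance scores
Position 1: rel=2, running sum=2
Position 2: rel=0, running sum=2
Position 3: rel=1, running sum=3
Position 4: rel=5, running sum=8
Position 5: rel=4, running sum=12
Position 6: rel=1, running sum=13
Position 7: rel=0, running sum=13
Position 8: rel=1, running sum=14
Position 9: rel=1, running sum=15
Position 10: rel=6, running sum=21
CG = 21

21


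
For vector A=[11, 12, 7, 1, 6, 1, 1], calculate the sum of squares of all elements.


|A|^2 = sum of squared components
A[0]^2 = 11^2 = 121
A[1]^2 = 12^2 = 144
A[2]^2 = 7^2 = 49
A[3]^2 = 1^2 = 1
A[4]^2 = 6^2 = 36
A[5]^2 = 1^2 = 1
A[6]^2 = 1^2 = 1
Sum = 121 + 144 + 49 + 1 + 36 + 1 + 1 = 353

353


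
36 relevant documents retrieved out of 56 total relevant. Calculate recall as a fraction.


Recall = retrieved_relevant / total_relevant
= 36 / 56
= 36 / (36 + 20)
= 9/14

9/14
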